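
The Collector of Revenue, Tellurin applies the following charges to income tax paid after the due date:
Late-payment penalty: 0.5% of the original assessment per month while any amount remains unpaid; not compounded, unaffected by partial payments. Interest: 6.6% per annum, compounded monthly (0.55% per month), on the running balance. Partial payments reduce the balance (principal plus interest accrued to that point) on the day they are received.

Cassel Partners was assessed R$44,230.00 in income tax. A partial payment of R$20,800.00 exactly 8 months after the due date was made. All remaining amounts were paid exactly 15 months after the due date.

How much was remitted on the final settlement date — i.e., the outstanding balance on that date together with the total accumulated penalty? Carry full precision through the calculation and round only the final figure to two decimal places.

Balance at month 8: R$44,230.0000 × (1 + 0.0055)^8 = R$46,213.9977…
After R$20,800.00 payment: R$46,213.9977… − R$20,800.00 = R$25,413.9977…
Balance at month 15: R$25,413.9977… × (1 + 0.0055)^7 = R$26,408.7297…
Penalty: 15 × 0.5% × R$44,230.00 = R$3,317.25
Final settlement = outstanding balance + penalty = R$26,408.7297… + R$3,317.25 = R$29,725.98

R$29,725.98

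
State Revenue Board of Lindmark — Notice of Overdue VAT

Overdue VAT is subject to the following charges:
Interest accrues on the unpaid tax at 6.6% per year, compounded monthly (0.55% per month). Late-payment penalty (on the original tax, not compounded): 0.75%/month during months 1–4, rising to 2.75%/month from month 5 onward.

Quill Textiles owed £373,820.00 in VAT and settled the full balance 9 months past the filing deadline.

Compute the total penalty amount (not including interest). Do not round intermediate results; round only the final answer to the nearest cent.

Penalty, months 1–4: 4 × 0.75% × £373,820.00 = £11,214.60
Penalty, months 5–9: 5 × 2.75% × £373,820.00 = £51,400.25
Total penalty = £11,214.60 + £51,400.25 = £62,614.85

£62,614.85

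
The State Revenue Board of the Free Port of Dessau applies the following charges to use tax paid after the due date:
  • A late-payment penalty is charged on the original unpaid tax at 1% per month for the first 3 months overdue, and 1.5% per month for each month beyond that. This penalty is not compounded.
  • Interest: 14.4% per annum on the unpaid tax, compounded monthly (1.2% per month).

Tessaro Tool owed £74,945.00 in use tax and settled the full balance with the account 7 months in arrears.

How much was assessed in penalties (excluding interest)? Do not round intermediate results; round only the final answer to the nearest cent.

Penalty, months 1–3: 3 × 1% × £74,945.00 = £2,248.35
Penalty, months 4–7: 4 × 1.5% × £74,945.00 = £4,496.70
Total penalty = £2,248.35 + £4,496.70 = £6,745.05

£6,745.05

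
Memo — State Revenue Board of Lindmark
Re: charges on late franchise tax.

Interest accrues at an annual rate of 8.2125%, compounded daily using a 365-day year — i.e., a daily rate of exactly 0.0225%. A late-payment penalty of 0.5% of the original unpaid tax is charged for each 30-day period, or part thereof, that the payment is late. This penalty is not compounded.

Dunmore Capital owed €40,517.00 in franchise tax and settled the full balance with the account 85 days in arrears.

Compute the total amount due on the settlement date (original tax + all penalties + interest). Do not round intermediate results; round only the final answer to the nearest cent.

€41,907.01

Penalty periods: ⌈85/30⌉ = 3; penalty = 3 × 0.5% × €40,517.00 = €607.76…
Interest: €40,517.00 × ((1 + 0.000225)^85 − 1) = €40,517.00 × 0.01930686… = €782.2561…
Total = €40,517.00 + €607.7550 + €782.2561… = €41,907.01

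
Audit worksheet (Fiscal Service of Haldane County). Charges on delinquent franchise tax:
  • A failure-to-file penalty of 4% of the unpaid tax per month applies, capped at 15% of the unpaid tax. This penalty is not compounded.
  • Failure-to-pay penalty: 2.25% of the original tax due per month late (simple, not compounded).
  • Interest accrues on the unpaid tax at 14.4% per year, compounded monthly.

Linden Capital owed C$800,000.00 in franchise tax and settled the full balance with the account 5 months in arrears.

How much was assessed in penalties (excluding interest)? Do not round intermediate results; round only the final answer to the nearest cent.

C$210,000.00

Failure-to-file: 5 × 4% × C$800,000.00 = C$160,000.00, capped at 15% × C$800,000.00 = C$120,000.00
Failure-to-pay penalty: 5 × 2.25% × C$800,000.00 = C$90,000.00
Total penalty = C$120,000.00 + C$90,000.00 = C$210,000.00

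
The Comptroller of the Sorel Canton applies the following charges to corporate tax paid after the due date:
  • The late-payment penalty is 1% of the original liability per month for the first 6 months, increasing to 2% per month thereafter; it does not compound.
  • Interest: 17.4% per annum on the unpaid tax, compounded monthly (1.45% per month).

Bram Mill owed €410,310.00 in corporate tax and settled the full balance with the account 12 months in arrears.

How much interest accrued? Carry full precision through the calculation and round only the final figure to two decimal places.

€77,371.99

Interest: €410,310.00 × ((1 + 0.0145)^12 − 1) = €410,310.00 × 0.1885696… = €77,371.9907…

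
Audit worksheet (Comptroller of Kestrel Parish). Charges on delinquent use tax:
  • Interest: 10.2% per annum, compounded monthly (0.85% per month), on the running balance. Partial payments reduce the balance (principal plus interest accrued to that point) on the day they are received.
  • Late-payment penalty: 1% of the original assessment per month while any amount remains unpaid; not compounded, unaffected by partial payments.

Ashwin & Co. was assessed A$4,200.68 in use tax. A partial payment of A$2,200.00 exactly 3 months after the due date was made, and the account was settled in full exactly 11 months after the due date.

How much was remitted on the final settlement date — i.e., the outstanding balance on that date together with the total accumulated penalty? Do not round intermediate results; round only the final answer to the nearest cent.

Balance at month 3: A$4,200.6800 × (1 + 0.0085)^3 = A$4,308.7104…
After A$2,200.00 payment: A$4,308.7104… − A$2,200.00 = A$2,108.7104…
Balance at month 11: A$2,108.7104… × (1 + 0.0085)^8 = A$2,256.4419…
Penalty: 11 × 1% × A$4,200.68 = A$462.07…
Final settlement = outstanding balance + penalty = A$2,256.4419… + A$462.07… = A$2,718.52

A$2,718.52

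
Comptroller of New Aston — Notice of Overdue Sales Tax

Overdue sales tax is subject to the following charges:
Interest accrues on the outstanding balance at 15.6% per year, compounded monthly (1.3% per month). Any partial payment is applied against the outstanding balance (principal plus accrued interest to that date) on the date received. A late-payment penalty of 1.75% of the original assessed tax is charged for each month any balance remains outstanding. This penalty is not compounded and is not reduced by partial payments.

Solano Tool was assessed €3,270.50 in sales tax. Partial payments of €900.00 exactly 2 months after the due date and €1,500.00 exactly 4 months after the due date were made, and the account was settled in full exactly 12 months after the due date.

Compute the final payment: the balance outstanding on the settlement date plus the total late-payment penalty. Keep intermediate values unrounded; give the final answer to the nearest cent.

€1,818.24

Balance at month 2: €3,270.5000 × (1 + 0.013)^2 = €3,356.0857…
After €900.00 payment: €3,356.0857… − €900.00 = €2,456.0857…
Balance at month 4: €2,456.0857… × (1 + 0.013)^2 = €2,520.3590…
After €1,500.00 payment: €2,520.3590… − €1,500.00 = €1,020.3590…
Balance at month 12: €1,020.3590… × (1 + 0.013)^8 = €1,131.4323…
Penalty: 12 × 1.75% × €3,270.50 = €686.81…
Final settlement = outstanding balance + penalty = €1,131.4323… + €686.81… = €1,818.24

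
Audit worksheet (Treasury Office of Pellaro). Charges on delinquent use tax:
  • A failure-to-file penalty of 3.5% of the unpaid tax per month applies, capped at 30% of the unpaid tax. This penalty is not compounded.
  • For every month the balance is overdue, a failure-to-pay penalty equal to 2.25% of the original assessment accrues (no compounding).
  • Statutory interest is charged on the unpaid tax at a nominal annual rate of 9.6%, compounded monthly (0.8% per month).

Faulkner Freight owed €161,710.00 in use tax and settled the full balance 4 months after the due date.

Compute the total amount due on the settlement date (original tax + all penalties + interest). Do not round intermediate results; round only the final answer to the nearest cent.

€204,140.45

Failure-to-file: 4 × 3.5% × €161,710.00 = €22,639.40 (under the 30% cap)
Failure-to-pay penalty: 4 × 2.25% × €161,710.00 = €14,553.90
Interest: €161,710.00 × ((1 + 0.008)^4 − 1) = €161,710.00 × 0.0323861… = €5,237.1485…
Total = €161,710.00 + €37,193.3000 + €5,237.1485… = €204,140.45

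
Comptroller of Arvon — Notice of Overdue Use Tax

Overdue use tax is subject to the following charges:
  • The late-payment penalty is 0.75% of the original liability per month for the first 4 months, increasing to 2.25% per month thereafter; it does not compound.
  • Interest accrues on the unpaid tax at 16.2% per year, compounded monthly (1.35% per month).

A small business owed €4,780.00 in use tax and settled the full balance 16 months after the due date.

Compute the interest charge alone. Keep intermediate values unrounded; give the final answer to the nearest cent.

€1,143.90

Interest: €4,780.00 × ((1 + 0.0135)^16 − 1) = €4,780.00 × 0.2393103… = €1,143.9031…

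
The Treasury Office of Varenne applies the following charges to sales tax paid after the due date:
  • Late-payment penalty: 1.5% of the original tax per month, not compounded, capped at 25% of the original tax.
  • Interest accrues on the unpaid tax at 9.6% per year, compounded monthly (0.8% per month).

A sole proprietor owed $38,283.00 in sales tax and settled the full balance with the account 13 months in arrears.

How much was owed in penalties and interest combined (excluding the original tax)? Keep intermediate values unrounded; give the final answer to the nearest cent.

$11,643.45

Penalty: 13 × 1.5% × $38,283.00 = $7,465.19… (below the 25% cap of $9,570.75)
Interest: $38,283.00 × ((1 + 0.008)^13 − 1) = $38,283.00 × 0.1091414… = $4,178.2603…
Penalties + interest = $7,465.1850 + $4,178.2603… = $11,643.45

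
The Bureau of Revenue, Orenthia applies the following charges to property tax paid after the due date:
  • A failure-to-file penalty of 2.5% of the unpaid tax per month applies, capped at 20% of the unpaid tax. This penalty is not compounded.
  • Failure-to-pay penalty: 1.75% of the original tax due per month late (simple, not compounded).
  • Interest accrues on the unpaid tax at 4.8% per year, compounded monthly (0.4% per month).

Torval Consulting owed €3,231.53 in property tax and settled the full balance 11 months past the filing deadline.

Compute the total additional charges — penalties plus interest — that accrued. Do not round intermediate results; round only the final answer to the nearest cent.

Failure-to-file: 11 × 2.5% × €3,231.53 = €888.67…, capped at 20% × €3,231.53 = €646.31…
Failure-to-pay penalty: 11 × 1.75% × €3,231.53 = €622.07…
Interest: €3,231.53 × ((1 + 0.004)^11 − 1) = €3,231.53 × 0.0448906… = €145.0655…
Penalties + interest = €1,268.3755… + €145.0655… = €1,413.44

€1,413.44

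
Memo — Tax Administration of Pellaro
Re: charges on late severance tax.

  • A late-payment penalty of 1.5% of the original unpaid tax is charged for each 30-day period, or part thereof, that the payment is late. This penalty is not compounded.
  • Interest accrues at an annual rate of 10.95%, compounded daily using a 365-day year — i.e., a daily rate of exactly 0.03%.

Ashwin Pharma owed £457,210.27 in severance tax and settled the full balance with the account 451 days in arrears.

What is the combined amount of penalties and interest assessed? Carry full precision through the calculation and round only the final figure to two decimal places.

Penalty periods: ⌈451/30⌉ = 16; penalty = 16 × 1.5% × £457,210.27 = £109,730.46…
Interest: £457,210.27 × ((1 + 0.0003)^451 − 1) = £457,210.27 × 0.14485697… = £66,230.0927…
Penalties + interest = £109,730.4648 + £66,230.0927… = £175,960.56

£175,960.56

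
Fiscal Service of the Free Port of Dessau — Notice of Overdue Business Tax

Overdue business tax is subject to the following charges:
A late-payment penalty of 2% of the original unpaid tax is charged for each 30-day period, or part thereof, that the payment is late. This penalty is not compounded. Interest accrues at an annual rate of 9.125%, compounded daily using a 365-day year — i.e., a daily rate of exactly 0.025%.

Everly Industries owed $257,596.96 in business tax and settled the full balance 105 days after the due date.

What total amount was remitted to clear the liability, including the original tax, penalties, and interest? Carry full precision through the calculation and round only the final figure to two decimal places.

$285,055.30

Penalty periods: ⌈105/30⌉ = 4; penalty = 4 × 2% × $257,596.96 = $20,607.76…
Interest: $257,596.96 × ((1 + 0.00025)^105 − 1) = $257,596.96 × 0.02659420… = $6,850.5845…
Total = $257,596.96 + $20,607.7568 + $6,850.5845… = $285,055.30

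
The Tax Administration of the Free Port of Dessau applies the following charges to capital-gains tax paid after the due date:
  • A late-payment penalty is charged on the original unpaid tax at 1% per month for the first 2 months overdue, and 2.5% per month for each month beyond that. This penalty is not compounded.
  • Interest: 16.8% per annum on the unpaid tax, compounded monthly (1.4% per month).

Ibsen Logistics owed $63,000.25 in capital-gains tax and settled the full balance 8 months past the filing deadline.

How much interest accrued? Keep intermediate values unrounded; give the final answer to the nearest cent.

Interest: $63,000.25 × ((1 + 0.014)^8 − 1) = $63,000.25 × 0.1176444… = $7,411.6256…

$7,411.63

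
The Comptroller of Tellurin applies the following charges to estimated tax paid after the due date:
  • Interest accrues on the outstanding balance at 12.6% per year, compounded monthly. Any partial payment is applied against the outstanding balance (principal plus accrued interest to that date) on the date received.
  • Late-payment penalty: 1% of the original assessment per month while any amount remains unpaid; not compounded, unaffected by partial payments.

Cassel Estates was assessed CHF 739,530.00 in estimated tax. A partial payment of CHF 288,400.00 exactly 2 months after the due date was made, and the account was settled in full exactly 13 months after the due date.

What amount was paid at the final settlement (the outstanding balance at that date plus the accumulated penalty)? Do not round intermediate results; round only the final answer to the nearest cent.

CHF 619,710.48

Monthly rate = 12.6% ÷ 12 = 1.05%
Balance at month 2: CHF 739,530.0000 × (1 + 0.0105)^2 = CHF 755,141.6632…
After CHF 288,400.00 payment: CHF 755,141.6632… − CHF 288,400.00 = CHF 466,741.6632…
Balance at month 13: CHF 466,741.6632… × (1 + 0.0105)^11 = CHF 523,571.5815…
Penalty: 13 × 1% × CHF 739,530.00 = CHF 96,138.90
Final settlement = outstanding balance + penalty = CHF 523,571.5815… + CHF 96,138.90 = CHF 619,710.48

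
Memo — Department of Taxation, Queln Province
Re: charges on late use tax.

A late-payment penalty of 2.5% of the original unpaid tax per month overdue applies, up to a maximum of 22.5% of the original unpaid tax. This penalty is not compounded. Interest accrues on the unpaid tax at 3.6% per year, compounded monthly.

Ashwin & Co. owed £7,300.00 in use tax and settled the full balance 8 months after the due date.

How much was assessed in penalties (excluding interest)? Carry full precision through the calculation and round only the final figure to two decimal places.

Penalty: 8 × 2.5% × £7,300.00 = £1,460.00 (below the 22.5% cap of £1,642.50)

£1,460.00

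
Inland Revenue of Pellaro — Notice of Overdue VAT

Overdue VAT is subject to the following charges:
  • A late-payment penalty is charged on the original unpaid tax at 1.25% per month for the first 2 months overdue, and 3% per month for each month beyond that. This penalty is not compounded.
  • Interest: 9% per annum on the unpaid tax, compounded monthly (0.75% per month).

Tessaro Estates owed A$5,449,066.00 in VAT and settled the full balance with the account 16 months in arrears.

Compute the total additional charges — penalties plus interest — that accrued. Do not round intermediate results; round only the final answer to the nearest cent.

A$3,116,822.78

Penalty, months 1–2: 2 × 1.25% × A$5,449,066.00 = A$136,226.65
Penalty, months 3–16: 14 × 3% × A$5,449,066.00 = A$2,288,607.72
Interest: A$5,449,066.00 × ((1 + 0.0075)^16 − 1) = A$5,449,066.00 × 0.1269921… = A$691,988.4090…
Penalties + interest = A$2,424,834.3700 + A$691,988.4090… = A$3,116,822.78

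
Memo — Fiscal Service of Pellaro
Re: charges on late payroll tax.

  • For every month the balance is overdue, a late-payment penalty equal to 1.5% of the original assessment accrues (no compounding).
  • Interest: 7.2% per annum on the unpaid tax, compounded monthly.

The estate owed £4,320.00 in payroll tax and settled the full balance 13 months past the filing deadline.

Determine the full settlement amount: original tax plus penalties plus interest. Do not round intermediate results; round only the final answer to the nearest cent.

Late-payment penalty: 13 × 1.5% × £4,320.00 = £842.40
Interest (7.2%/yr ÷ 12 = 0.6%/month): £4,320.00 × ((1 + 0.006)^13 − 1) = £349.3615…
Total = £4,320.00 + £842.4000 + £349.3615… = £5,511.76

£5,511.76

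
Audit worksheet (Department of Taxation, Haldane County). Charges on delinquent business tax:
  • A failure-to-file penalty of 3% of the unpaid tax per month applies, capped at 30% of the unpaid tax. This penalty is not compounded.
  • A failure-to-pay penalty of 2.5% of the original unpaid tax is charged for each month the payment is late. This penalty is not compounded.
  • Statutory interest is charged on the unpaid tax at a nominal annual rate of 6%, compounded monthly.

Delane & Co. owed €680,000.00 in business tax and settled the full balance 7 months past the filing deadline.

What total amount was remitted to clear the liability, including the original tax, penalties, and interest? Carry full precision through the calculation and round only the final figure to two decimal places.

Failure-to-file: 7 × 3% × €680,000.00 = €142,800.00 (under the 30% cap)
Failure-to-pay penalty = 2.5% × €680,000.00 × 7 mo = €119,000.00
Interest (6%/yr ÷ 12 = 0.5%/month): €680,000.00 × ((1 + 0.005)^7 − 1) = €24,159.9899…
Total = €680,000.00 + €261,800.0000 + €24,159.9899… = €965,959.99

€965,959.99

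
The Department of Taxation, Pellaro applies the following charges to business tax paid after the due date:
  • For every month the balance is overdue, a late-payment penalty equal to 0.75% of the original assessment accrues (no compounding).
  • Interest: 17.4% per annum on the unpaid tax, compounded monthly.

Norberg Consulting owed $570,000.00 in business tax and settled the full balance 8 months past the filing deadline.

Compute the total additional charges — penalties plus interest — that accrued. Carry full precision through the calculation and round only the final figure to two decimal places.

Late-payment penalty = 0.75% × $570,000.00 × 8 mo = $34,200.00
Interest (17.4%/yr ÷ 12 = 1.45%/month): $570,000.00 × ((1 + 0.0145)^8 − 1) = $69,574.6865…
Penalties + interest = $34,200.0000 + $69,574.6865… = $103,774.69

$103,774.69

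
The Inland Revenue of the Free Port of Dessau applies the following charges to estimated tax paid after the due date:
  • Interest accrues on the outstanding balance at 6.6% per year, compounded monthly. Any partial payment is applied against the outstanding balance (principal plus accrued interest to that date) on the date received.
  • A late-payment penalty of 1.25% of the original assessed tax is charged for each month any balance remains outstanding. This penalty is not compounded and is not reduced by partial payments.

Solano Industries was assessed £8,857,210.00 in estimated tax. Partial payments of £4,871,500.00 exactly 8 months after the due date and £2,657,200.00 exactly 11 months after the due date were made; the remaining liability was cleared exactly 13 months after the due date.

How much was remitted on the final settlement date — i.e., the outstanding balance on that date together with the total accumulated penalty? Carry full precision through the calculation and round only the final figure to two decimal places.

£3,257,665.45

Monthly rate = 6.6% ÷ 12 = 0.55%
Balance at month 8: £8,857,210.0000 × (1 + 0.0055)^8 = £9,254,512.3893…
After £4,871,500.00 payment: £9,254,512.3893… − £4,871,500.00 = £4,383,012.3893…
Balance at month 11: £4,383,012.3893… × (1 + 0.0055)^3 = £4,455,730.5814…
After £2,657,200.00 payment: £4,455,730.5814… − £2,657,200.00 = £1,798,530.5814…
Balance at month 13: £1,798,530.5814… × (1 + 0.0055)^2 = £1,818,368.8233…
Penalty: 13 × 1.25% × £8,857,210.00 = £1,439,296.63…
Final settlement = outstanding balance + penalty = £1,818,368.8233… + £1,439,296.63… = £3,257,665.45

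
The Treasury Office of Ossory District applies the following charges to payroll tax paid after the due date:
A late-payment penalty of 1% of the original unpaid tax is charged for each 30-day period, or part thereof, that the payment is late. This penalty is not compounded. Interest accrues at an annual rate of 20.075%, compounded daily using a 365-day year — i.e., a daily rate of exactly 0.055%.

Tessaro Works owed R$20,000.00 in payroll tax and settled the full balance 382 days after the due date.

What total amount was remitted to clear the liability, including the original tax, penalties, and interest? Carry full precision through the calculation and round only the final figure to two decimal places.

Penalty periods: ⌈382/30⌉ = 13; penalty = 13 × 1% × R$20,000.00 = R$2,600.00
Interest: R$20,000.00 × ((1 + 0.00055)^382 − 1) = R$20,000.00 × 0.23373018… = R$4,674.6035…
Total = R$20,000.00 + R$2,600.0000 + R$4,674.6035… = R$27,274.60

R$27,274.60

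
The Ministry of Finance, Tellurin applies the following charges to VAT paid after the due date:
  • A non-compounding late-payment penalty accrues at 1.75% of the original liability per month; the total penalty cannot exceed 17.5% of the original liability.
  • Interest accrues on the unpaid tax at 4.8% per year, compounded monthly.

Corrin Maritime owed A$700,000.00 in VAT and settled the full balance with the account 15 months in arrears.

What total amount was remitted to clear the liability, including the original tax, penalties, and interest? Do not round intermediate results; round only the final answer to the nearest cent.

A$865,696.63

Penalty (uncapped): 15 × 1.75% × A$700,000.00 = A$183,750.00; cap = 17.5% × A$700,000.00 = A$122,500.00 → penalty = A$122,500.00
Interest (4.8%/yr ÷ 12 = 0.4%/month): A$700,000.00 × ((1 + 0.004)^15 − 1) = A$43,196.6308…
Total = A$700,000.00 + A$122,500.0000 + A$43,196.6308… = A$865,696.63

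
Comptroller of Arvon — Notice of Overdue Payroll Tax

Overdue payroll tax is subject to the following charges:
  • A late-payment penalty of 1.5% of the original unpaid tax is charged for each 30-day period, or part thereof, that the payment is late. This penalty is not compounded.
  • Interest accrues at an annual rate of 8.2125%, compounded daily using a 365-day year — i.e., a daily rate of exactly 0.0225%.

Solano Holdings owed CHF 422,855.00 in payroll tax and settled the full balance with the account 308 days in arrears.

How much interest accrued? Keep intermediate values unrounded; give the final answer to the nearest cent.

Interest: CHF 422,855.00 × ((1 + 0.000225)^308 − 1) = CHF 422,855.00 × 0.07174933… = CHF 30,339.5646…

CHF 30,339.56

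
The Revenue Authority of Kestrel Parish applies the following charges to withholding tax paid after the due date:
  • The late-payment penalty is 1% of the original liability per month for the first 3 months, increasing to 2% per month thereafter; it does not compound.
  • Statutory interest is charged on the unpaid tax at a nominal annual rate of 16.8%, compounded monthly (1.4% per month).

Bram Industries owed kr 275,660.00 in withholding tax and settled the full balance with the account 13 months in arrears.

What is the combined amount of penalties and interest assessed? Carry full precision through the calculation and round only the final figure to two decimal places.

Penalty, months 1–3: 3 × 1% × kr 275,660.00 = kr 8,269.80
Penalty, months 4–13: 10 × 2% × kr 275,660.00 = kr 55,132.00
Interest: kr 275,660.00 × ((1 + 0.014)^13 − 1) = kr 275,660.00 × 0.1981010… = kr 54,608.5097…
Penalties + interest = kr 63,401.8000 + kr 54,608.5097… = kr 118,010.31

kr 118,010.31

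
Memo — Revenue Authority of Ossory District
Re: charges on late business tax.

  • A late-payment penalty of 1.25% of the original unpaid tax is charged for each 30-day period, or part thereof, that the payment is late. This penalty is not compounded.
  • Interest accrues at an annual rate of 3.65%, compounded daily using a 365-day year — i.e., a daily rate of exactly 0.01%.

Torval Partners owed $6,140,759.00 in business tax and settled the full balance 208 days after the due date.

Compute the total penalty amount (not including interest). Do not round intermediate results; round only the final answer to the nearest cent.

Penalty periods: ⌈208/30⌉ = 7; penalty = 7 × 1.25% × $6,140,759.00 = $537,316.41…

$537,316.41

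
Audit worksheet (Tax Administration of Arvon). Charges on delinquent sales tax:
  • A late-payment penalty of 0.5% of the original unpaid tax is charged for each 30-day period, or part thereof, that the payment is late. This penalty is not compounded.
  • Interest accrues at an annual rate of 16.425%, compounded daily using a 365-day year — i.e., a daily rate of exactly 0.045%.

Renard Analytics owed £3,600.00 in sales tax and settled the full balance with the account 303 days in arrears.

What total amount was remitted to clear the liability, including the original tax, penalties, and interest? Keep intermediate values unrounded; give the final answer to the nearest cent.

£4,323.77

Penalty periods: ⌈303/30⌉ = 11; penalty = 11 × 0.5% × £3,600.00 = £198.00
Interest: £3,600.00 × ((1 + 0.00045)^303 − 1) = £3,600.00 × 0.14604780… = £525.7721…
Total = £3,600.00 + £198.0000 + £525.7721… = £4,323.77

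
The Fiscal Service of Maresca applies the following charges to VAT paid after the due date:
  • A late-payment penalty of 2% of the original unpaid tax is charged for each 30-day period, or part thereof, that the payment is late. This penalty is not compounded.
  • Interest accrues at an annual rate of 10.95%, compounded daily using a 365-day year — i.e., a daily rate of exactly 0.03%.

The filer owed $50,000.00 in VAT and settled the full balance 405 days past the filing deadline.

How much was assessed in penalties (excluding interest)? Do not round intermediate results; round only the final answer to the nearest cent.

$14,000.00

Penalty periods: ⌈405/30⌉ = 14; penalty = 14 × 2% × $50,000.00 = $14,000.00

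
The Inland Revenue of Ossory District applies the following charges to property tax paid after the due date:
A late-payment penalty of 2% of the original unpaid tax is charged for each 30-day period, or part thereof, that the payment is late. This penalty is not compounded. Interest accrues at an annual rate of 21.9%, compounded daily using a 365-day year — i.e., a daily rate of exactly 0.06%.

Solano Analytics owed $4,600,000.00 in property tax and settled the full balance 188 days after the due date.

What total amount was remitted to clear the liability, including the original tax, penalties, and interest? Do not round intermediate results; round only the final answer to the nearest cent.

$5,793,102.75

Penalty periods: ⌈188/30⌉ = 7; penalty = 7 × 2% × $4,600,000.00 = $644,000.00
Interest: $4,600,000.00 × ((1 + 0.0006)^188 − 1) = $4,600,000.00 × 0.11937016… = $549,102.7543…
Total = $4,600,000.00 + $644,000.0000 + $549,102.7543… = $5,793,102.75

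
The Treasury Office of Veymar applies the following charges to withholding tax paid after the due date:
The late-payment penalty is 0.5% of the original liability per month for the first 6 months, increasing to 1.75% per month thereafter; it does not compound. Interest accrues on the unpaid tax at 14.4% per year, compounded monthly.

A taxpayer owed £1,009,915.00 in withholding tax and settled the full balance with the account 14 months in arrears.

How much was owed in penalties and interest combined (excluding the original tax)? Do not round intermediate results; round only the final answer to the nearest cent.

Penalty, months 1–6: 6 × 0.5% × £1,009,915.00 = £30,297.45
Penalty, months 7–14: 8 × 1.75% × £1,009,915.00 = £141,388.10
Interest (14.4%/yr ÷ 12 = 1.2%/month): £1,009,915.00 × ((1 + 0.012)^14 − 1) = £183,556.3494…
Penalties + interest = £171,685.5500 + £183,556.3494… = £355,241.90

£355,241.90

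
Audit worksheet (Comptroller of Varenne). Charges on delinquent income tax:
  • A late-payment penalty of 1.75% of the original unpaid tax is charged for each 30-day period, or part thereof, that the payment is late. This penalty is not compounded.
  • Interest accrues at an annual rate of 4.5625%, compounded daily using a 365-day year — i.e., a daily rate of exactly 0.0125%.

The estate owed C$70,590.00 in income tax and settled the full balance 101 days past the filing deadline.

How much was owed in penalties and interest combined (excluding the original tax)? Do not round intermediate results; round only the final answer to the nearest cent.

C$5,838.09

Penalty periods: ⌈101/30⌉ = 4; penalty = 4 × 1.75% × C$70,590.00 = C$4,941.30
Interest: C$70,590.00 × ((1 + 0.000125)^101 − 1) = C$70,590.00 × 0.01270423… = C$896.7918…
Penalties + interest = C$4,941.3000 + C$896.7918… = C$5,838.09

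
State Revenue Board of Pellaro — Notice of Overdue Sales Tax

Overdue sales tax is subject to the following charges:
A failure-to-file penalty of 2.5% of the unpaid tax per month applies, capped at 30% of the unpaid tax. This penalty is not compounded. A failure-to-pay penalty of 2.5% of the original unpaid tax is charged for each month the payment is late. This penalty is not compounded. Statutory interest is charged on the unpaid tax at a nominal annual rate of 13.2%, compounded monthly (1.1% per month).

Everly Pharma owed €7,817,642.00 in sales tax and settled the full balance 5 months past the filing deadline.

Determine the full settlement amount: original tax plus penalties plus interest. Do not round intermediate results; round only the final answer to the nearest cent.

Failure-to-file: 5 × 2.5% × €7,817,642.00 = €977,205.25 (under the 30% cap)
Failure-to-pay penalty = 2.5% × €7,817,642.00 × 5 mo = €977,205.25
Interest: €7,817,642.00 × ((1 + 0.011)^5 − 1) = €7,817,642.00 × 0.0562234… = €439,534.2832…
Total = €7,817,642.00 + €1,954,410.5000 + €439,534.2832… = €10,211,586.78

€10,211,586.78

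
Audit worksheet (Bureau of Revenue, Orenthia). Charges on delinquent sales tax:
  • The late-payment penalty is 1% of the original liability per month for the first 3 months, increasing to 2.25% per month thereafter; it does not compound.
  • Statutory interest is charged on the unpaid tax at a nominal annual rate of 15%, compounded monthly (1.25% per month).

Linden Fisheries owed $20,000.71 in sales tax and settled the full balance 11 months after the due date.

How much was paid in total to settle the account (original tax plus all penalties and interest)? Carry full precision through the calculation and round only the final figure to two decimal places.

$27,129.45

Penalty, months 1–3: 3 × 1% × $20,000.71 = $600.02…
Penalty, months 4–11: 8 × 2.25% × $20,000.71 = $3,600.13…
Interest: $20,000.71 × ((1 + 0.0125)^11 − 1) = $20,000.71 × 0.1464242… = $2,928.5883…
Total = $20,000.71 + $4,200.1491 + $2,928.5883… = $27,129.45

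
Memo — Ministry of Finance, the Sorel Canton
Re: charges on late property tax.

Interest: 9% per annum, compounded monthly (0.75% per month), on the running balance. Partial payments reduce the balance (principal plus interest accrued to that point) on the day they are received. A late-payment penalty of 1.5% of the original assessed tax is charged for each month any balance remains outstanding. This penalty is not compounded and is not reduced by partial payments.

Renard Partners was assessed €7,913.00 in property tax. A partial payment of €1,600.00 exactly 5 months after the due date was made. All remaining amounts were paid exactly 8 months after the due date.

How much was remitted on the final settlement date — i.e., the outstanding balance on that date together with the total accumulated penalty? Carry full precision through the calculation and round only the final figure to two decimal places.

€7,713.72

Balance at month 5: €7,913.0000 × (1 + 0.0075)^5 = €8,214.2221…
After €1,600.00 payment: €8,214.2221… − €1,600.00 = €6,614.2221…
Balance at month 8: €6,614.2221… × (1 + 0.0075)^3 = €6,764.1610…
Penalty: 8 × 1.5% × €7,913.00 = €949.56
Final settlement = outstanding balance + penalty = €6,764.1610… + €949.56 = €7,713.72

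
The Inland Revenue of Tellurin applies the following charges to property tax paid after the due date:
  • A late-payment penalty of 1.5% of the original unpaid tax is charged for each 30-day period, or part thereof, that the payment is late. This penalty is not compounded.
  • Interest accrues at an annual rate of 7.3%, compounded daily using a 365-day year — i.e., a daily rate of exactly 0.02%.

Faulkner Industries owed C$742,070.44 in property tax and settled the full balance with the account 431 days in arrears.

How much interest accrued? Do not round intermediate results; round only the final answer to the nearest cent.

Interest: C$742,070.44 × ((1 + 0.0002)^431 − 1) = C$742,070.44 × 0.09001492… = C$66,797.4088…

C$66,797.41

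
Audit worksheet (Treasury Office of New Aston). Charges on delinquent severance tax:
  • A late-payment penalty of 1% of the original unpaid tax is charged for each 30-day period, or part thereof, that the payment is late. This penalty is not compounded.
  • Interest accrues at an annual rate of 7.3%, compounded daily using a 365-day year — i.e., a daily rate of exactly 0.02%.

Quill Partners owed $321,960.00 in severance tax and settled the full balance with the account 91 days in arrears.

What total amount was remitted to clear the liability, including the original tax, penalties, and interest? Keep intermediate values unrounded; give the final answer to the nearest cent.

Penalty periods: ⌈91/30⌉ = 4; penalty = 4 × 1% × $321,960.00 = $12,878.40
Interest: $321,960.00 × ((1 + 0.0002)^91 − 1) = $321,960.00 × 0.01836478… = $5,912.7233…
Total = $321,960.00 + $12,878.4000 + $5,912.7233… = $340,751.12

$340,751.12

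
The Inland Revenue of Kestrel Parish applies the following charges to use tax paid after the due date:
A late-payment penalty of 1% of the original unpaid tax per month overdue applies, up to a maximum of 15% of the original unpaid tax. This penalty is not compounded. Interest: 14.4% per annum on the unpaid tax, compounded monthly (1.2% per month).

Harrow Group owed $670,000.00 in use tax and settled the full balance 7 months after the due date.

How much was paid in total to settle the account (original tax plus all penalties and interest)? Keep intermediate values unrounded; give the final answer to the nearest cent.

$775,247.09

Penalty: 7 × 1% × $670,000.00 = $46,900.00 (below the 15% cap of $100,500.00)
Interest: $670,000.00 × ((1 + 0.012)^7 − 1) = $670,000.00 × 0.0870852… = $58,347.0914…
Total = $670,000.00 + $46,900.0000 + $58,347.0914… = $775,247.09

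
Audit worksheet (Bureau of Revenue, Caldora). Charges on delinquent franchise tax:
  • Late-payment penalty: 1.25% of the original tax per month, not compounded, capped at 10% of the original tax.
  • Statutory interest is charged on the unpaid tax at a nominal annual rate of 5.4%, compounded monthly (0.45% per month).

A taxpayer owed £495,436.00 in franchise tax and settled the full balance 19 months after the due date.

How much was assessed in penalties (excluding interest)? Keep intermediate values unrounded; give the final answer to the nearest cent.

Penalty (uncapped): 19 × 1.25% × £495,436.00 = £117,666.05; cap = 10% × £495,436.00 = £49,543.60 → penalty = £49,543.60

£49,543.60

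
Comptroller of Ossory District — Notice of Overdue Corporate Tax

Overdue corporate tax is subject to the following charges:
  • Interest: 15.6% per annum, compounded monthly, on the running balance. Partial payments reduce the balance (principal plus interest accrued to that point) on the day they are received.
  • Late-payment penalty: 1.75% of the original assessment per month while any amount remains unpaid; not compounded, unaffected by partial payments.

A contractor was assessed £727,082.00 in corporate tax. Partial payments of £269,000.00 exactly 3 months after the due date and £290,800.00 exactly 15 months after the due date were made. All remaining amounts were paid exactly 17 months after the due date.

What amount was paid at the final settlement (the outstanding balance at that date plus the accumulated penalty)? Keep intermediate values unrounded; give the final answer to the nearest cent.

£501,194.73

Monthly rate = 15.6% ÷ 12 = 1.3%
Balance at month 3: £727,082.0000 × (1 + 0.013)^3 = £755,808.4260…
After £269,000.00 payment: £755,808.4260… − £269,000.00 = £486,808.4260…
Balance at month 15: £486,808.4260… × (1 + 0.013)^12 = £568,422.7233…
After £290,800.00 payment: £568,422.7233… − £290,800.00 = £277,622.7233…
Balance at month 17: £277,622.7233… × (1 + 0.013)^2 = £284,887.8323…
Penalty: 17 × 1.75% × £727,082.00 = £216,306.90…
Final settlement = outstanding balance + penalty = £284,887.8323… + £216,306.90… = £501,194.73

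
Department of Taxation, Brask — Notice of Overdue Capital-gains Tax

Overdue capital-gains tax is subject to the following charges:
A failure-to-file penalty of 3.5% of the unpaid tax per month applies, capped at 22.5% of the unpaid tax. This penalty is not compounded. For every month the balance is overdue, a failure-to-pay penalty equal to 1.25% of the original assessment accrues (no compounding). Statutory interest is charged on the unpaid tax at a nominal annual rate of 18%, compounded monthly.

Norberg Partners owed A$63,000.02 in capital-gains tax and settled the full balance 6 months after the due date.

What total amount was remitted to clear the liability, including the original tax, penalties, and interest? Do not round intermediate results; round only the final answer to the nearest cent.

A$86,841.95

Failure-to-file: 6 × 3.5% × A$63,000.02 = A$13,230.00… (under the 22.5% cap)
Failure-to-pay penalty: 6 × 1.25% × A$63,000.02 = A$4,725.00…
Interest (18%/yr ÷ 12 = 1.5%/month): A$63,000.02 × ((1 + 0.015)^6 − 1) = A$5,886.9275…
Total = A$63,000.02 + A$17,955.0057 + A$5,886.9275… = A$86,841.95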